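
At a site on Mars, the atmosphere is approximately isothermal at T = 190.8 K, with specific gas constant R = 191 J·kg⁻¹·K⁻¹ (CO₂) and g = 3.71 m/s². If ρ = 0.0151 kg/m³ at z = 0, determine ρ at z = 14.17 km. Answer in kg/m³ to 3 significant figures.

ρ ≈ 0.00357 kg/m³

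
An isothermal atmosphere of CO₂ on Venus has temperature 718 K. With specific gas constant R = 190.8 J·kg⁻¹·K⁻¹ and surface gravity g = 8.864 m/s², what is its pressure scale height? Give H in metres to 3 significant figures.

H ≈ 15500 m

The scale height of an isothermal atmosphere is H = RT/g.
H = 190.8 × 718 / 8.864 = 136990/8.864 = 15455 m.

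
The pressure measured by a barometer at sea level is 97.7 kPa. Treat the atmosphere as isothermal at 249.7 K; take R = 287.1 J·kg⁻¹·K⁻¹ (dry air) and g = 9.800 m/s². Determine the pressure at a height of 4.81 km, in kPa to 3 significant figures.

P ≈ 50.6 kPa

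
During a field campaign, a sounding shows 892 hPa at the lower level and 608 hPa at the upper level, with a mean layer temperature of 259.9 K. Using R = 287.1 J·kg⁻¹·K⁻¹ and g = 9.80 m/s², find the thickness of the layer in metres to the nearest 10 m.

Hypsometric equation: Δz = (R T̄/g) ln(P₁/P₂).
R T̄/g = 287.1 × 259.9 / 9.80 = 7614.0 m.
ln(892/608) = ln(1.4671) = 0.38329.
Δz = 7614.0 × 0.38329 = 2918.4 m.

Δz ≈ 2920 m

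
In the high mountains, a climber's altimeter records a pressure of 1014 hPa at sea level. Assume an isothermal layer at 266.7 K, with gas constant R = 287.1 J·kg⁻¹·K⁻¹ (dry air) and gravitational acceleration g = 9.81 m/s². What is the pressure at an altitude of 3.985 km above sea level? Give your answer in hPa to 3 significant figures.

Scale height: H = RT/g = 287.1 × 266.7 / 9.81 = 7805.3 m.
Barometric formula: P = P₀ exp(−z/H).
z/H = 3985.0/7805.3 = 0.51055; exp(−0.51055) = 0.60017.
P = 1014 × 0.60017 = 608.57 hPa.

P ≈ 609 hPa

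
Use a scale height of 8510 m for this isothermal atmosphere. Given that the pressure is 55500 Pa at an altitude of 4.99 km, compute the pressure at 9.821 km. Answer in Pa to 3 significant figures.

P ≈ 31500 Pa

Between two levels, P₂ = P₁ exp(−Δz/H) with Δz = z₂ − z₁.
Δz = 9821.0 − 4990.0 = 4831.0 m; Δz/H = 4831.0/8510.0 = 0.56769.
P₂ = 55500 × exp(−0.56769) = 55500 × 0.56683 = 31459 Pa.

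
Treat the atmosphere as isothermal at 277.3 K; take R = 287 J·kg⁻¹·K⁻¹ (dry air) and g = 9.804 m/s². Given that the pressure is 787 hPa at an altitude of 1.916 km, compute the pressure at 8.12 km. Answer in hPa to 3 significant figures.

P ≈ 366 hPa

Scale height: H = RT/g = 287 × 277.3 / 9.804 = 8117.6 m.
Between two levels, P₂ = P₁ exp(−Δz/H) with Δz = z₂ − z₁.
Δz = 8120.0 − 1916.0 = 6204.0 m; Δz/H = 6204.0/8117.6 = 0.76427.
P₂ = 787 × exp(−0.76427) = 787 × 0.46567 = 366.48 hPa.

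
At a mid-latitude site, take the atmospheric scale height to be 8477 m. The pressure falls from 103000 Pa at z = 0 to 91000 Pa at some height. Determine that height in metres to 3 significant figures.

z ≈ 1050 m

Invert the barometric formula: z = H ln(P₀/P).
P₀/P = 103000/91000 = 1.1319; ln(1.1319) = 0.12390.
z = 8477.0 × 0.12390 = 1050.3 m.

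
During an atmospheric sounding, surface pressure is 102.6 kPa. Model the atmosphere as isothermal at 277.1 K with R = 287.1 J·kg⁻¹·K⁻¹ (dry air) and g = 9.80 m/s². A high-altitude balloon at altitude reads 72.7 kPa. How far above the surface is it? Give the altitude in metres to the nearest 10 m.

z ≈ 2800 m

Scale height: H = RT/g = 287.1 × 277.1 / 9.80 = 8117.9 m.
Invert the barometric formula: z = H ln(P₀/P).
P₀/P = 102.6/72.7 = 1.4113; ln(1.4113) = 0.34451.
z = 8117.9 × 0.34451 = 2796.7 m.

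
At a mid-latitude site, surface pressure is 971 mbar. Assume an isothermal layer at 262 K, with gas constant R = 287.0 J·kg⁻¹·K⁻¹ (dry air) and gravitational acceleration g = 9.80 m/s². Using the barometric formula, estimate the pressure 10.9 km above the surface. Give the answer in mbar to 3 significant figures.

P ≈ 235 mbar

Scale height: H = RT/g = 287.0 × 262 / 9.80 = 7672.9 m.
Barometric formula: P = P₀ exp(−z/H).
z/H = 10900/7672.9 = 1.4206; exp(−1.4206) = 0.24157.
P = 971 × 0.24157 = 234.56 mbar.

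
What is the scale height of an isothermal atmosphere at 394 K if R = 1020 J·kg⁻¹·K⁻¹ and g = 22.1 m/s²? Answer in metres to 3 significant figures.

H ≈ 18200 m

The scale height of an isothermal atmosphere is H = RT/g.
H = 1020 × 394 / 22.1 = 401880/22.1 = 18185 m.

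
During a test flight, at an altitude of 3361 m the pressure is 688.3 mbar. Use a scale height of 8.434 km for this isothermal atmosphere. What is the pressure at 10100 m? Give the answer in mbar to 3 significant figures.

P ≈ 310 mbar

Between two levels, P₂ = P₁ exp(−Δz/H) with Δz = z₂ − z₁.
Δz = 10100 − 3361.0 = 6739.0 m; Δz/H = 6739.0/8434.0 = 0.79903.
P₂ = 688.3 × exp(−0.79903) = 688.3 × 0.44977 = 309.58 mbar.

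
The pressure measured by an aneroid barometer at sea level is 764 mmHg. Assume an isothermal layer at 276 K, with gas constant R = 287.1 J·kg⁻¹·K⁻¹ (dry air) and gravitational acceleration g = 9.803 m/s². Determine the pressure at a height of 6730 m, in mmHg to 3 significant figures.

Scale height: H = RT/g = 287.1 × 276 / 9.803 = 8083.2 m.
Barometric formula: P = P₀ exp(−z/H).
z/H = 6730.0/8083.2 = 0.83259; exp(−0.83259) = 0.43492.
P = 764 × 0.43492 = 332.28 mmHg.

P ≈ 332 mmHg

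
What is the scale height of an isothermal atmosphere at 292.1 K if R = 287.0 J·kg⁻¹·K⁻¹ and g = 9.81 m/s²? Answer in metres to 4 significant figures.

H ≈ 8546 m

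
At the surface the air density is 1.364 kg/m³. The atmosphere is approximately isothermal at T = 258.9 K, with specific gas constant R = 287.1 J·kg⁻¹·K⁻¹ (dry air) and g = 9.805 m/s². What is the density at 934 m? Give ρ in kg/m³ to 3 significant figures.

ρ ≈ 1.21 kg/m³

Scale height: H = RT/g = 287.1 × 258.9 / 9.805 = 7580.8 m.
In an isothermal atmosphere, density decays like pressure: ρ = ρ₀ exp(−z/H).
z/H = 934.00/7580.8 = 0.12321; exp(−0.12321) = 0.88408.
ρ = 1.364 × 0.88408 = 1.2059 kg/m³.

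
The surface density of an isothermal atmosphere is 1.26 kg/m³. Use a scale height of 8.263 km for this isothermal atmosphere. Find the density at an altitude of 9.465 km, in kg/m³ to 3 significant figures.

ρ ≈ 0.401 kg/m³

In an isothermal atmosphere, density decays like pressure: ρ = ρ₀ exp(−z/H).
z/H = 9465.0/8263.0 = 1.1455; exp(−1.1455) = 0.31806.
ρ = 1.26 × 0.31806 = 0.40076 kg/m³.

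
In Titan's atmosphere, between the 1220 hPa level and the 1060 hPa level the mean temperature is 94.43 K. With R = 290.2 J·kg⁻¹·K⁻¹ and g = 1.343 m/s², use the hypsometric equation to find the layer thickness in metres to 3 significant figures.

Hypsometric equation: Δz = (R T̄/g) ln(P₁/P₂).
R T̄/g = 290.2 × 94.43 / 1.343 = 20405 m.
ln(1220/1060) = ln(1.1509) = 0.14054.
Δz = 20405 × 0.14054 = 2867.7 m.

Δz ≈ 2870 m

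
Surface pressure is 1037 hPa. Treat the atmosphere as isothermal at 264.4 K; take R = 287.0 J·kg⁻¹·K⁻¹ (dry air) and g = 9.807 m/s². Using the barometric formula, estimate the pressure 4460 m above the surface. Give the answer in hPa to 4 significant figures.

P ≈ 582.7 hPa

Scale height: H = RT/g = 287.0 × 264.4 / 9.807 = 7737.6 m.
Barometric formula: P = P₀ exp(−z/H).
z/H = 4460.0/7737.6 = 0.57641; exp(−0.57641) = 0.56191.
P = 1037 × 0.56191 = 582.70 hPa.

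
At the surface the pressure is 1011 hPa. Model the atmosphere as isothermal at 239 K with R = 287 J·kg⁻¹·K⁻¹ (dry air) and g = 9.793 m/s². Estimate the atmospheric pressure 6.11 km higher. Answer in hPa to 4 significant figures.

P ≈ 422.6 hPa

Scale height: H = RT/g = 287 × 239 / 9.793 = 7004.3 m.
Barometric formula: P = P₀ exp(−z/H).
z/H = 6110.0/7004.3 = 0.87232; exp(−0.87232) = 0.41798.
P = 1011 × 0.41798 = 422.58 hPa.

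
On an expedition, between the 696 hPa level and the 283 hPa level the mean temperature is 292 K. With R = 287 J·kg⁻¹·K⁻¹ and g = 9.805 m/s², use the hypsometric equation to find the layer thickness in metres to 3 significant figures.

Hypsometric equation: Δz = (R T̄/g) ln(P₁/P₂).
R T̄/g = 287 × 292 / 9.805 = 8547.1 m.
ln(696/283) = ln(2.4594) = 0.89992.
Δz = 8547.1 × 0.89992 = 7691.7 m.

Δz ≈ 7690 m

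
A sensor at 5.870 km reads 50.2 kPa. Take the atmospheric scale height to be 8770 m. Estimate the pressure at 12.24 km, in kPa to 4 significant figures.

Between two levels, P₂ = P₁ exp(−Δz/H) with Δz = z₂ − z₁.
Δz = 12240 − 5870.0 = 6370.0 m; Δz/H = 6370.0/8770.0 = 0.72634.
P₂ = 50.2 × exp(−0.72634) = 50.2 × 0.48368 = 24.281 kPa.

P ≈ 24.28 kPa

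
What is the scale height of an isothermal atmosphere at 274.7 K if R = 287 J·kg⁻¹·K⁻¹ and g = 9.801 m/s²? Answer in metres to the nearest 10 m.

The scale height of an isothermal atmosphere is H = RT/g.
H = 287 × 274.7 / 9.801 = 78839/9.801 = 8044.0 m.

H ≈ 8040 m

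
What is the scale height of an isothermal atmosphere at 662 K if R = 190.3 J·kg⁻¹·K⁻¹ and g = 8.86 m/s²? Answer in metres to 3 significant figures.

The scale height of an isothermal atmosphere is H = RT/g.
H = 190.3 × 662 / 8.86 = 125980/8.86 = 14219 m.

H ≈ 14200 m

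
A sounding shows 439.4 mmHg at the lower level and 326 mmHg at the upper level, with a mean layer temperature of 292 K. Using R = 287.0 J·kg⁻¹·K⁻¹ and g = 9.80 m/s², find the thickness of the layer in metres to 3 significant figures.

Δz ≈ 2550 m

Hypsometric equation: Δz = (R T̄/g) ln(P₁/P₂).
R T̄/g = 287.0 × 292 / 9.80 = 8551.4 m.
ln(439.4/326) = ln(1.3479) = 0.29855.
Δz = 8551.4 × 0.29855 = 2553.0 m.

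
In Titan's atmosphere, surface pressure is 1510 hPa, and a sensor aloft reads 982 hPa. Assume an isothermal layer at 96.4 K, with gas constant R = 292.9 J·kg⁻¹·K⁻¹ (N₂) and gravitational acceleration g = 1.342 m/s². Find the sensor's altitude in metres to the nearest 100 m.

Scale height: H = RT/g = 292.9 × 96.4 / 1.342 = 21040 m.
Invert the barometric formula: z = H ln(P₀/P).
P₀/P = 1510/982 = 1.5377; ln(1.5377) = 0.43029.
z = 21040 × 0.43029 = 9053.3 m.

z ≈ 9100 m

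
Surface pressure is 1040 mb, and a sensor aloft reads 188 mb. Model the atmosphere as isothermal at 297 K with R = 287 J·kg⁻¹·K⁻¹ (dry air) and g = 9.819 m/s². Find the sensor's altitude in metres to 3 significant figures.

z ≈ 14800 m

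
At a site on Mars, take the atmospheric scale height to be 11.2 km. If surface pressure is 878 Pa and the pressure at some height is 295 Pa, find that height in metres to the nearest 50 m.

z ≈ 12200 m

Invert the barometric formula: z = H ln(P₀/P).
P₀/P = 878/295 = 2.9763; ln(2.9763) = 1.0907.
z = 11200 × 1.0907 = 12216 m.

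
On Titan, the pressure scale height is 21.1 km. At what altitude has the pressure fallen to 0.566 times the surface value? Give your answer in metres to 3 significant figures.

z ≈ 12000 m

Set P/P₀ = exp(−z/H) = 0.566, so z = −H ln(0.566).
−ln(0.566) = 0.56916; z = 21100 × 0.56916 = 12009 m.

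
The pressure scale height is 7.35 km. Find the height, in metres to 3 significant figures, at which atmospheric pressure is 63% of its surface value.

z ≈ 3400 m

Set P/P₀ = exp(−z/H) = 0.63, so z = −H ln(0.63).
−ln(0.63) = 0.46204; z = 7350.0 × 0.46204 = 3396.0 m.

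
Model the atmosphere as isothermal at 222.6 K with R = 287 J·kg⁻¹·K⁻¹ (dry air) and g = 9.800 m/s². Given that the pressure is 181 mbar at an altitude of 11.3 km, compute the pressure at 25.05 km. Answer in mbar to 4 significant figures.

Scale height: H = RT/g = 287 × 222.6 / 9.800 = 6519.0 m.
Between two levels, P₂ = P₁ exp(−Δz/H) with Δz = z₂ − z₁.
Δz = 25050 − 11300 = 13750 m; Δz/H = 13750/6519.0 = 2.1092.
P₂ = 181 × exp(−2.1092) = 181 × 0.12133 = 21.961 mbar.

P ≈ 21.96 mbar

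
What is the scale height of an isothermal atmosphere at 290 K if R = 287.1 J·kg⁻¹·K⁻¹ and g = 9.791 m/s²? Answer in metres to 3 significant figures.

The scale height of an isothermal atmosphere is H = RT/g.
H = 287.1 × 290 / 9.791 = 83259/9.791 = 8503.6 m.

H ≈ 8500 m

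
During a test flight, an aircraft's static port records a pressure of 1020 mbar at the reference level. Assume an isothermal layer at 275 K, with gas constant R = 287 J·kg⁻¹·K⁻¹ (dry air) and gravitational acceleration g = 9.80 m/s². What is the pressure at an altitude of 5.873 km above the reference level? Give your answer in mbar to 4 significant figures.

Scale height: H = RT/g = 287 × 275 / 9.80 = 8053.6 m.
Barometric formula: P = P₀ exp(−z/H).
z/H = 5873.0/8053.6 = 0.72924; exp(−0.72924) = 0.48228.
P = 1020 × 0.48228 = 491.93 mbar.

P ≈ 491.9 mbar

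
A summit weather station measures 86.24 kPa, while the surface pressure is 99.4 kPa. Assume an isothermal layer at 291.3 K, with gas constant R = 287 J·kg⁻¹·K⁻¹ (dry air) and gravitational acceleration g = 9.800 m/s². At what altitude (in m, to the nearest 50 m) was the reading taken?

z ≈ 1200 m

Scale height: H = RT/g = 287 × 291.3 / 9.800 = 8530.9 m.
Invert the barometric formula: z = H ln(P₀/P).
P₀/P = 99.4/86.24 = 1.1526; ln(1.1526) = 0.14202.
z = 8530.9 × 0.14202 = 1211.6 m.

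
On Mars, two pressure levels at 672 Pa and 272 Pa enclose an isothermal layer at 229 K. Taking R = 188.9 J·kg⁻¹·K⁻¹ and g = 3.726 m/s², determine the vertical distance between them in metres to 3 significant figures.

Hypsometric equation: Δz = (R T̄/g) ln(P₁/P₂).
R T̄/g = 188.9 × 229 / 3.726 = 11610 m.
ln(672/272) = ln(2.4706) = 0.90446.
Δz = 11610 × 0.90446 = 10501 m.

Δz ≈ 10500 m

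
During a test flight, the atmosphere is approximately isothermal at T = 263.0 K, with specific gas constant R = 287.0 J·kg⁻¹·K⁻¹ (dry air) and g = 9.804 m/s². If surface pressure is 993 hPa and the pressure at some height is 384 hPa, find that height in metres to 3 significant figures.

Scale height: H = RT/g = 287.0 × 263.0 / 9.804 = 7699.0 m.
Invert the barometric formula: z = H ln(P₀/P).
P₀/P = 993/384 = 2.5859; ln(2.5859) = 0.95007.
z = 7699.0 × 0.95007 = 7314.6 m.

z ≈ 7310 m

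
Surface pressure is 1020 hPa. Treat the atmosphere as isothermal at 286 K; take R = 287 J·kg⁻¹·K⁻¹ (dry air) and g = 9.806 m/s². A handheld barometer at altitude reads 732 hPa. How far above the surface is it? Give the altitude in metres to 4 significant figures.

Scale height: H = RT/g = 287 × 286 / 9.806 = 8370.6 m.
Invert the barometric formula: z = H ln(P₀/P).
P₀/P = 1020/732 = 1.3934; ln(1.3934) = 0.33175.
z = 8370.6 × 0.33175 = 2776.9 m.

z ≈ 2777 m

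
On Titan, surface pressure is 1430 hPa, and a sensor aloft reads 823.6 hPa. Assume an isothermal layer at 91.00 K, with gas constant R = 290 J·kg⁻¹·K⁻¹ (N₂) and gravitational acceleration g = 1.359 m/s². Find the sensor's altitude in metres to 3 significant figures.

z ≈ 10700 m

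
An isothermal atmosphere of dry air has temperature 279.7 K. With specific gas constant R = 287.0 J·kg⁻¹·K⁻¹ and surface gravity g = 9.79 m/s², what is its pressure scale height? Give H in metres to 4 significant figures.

The scale height of an isothermal atmosphere is H = RT/g.
H = 287.0 × 279.7 / 9.79 = 80274/9.79 = 8199.6 m.

H ≈ 8200 m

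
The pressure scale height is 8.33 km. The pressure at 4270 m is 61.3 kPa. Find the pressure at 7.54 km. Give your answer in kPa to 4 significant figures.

P ≈ 41.40 kPa

Between two levels, P₂ = P₁ exp(−Δz/H) with Δz = z₂ − z₁.
Δz = 7540.0 − 4270.0 = 3270.0 m; Δz/H = 3270.0/8330.0 = 0.39256.
P₂ = 61.3 × exp(−0.39256) = 61.3 × 0.67533 = 41.398 kPa.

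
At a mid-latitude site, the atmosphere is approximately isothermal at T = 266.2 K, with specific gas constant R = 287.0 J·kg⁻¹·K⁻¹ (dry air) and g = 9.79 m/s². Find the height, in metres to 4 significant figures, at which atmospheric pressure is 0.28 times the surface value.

Scale height: H = RT/g = 287.0 × 266.2 / 9.79 = 7803.8 m.
Set P/P₀ = exp(−z/H) = 0.28, so z = −H ln(0.28).
−ln(0.28) = 1.2730; z = 7803.8 × 1.2730 = 9934.2 m.

z ≈ 9934 m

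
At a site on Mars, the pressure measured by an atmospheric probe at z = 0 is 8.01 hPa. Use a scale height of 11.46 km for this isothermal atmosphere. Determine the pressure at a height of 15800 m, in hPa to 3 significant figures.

P ≈ 2.02 hPa

Barometric formula: P = P₀ exp(−z/H).
z/H = 15800/11460 = 1.3787; exp(−1.3787) = 0.25191.
P = 8.01 × 0.25191 = 2.0178 hPa.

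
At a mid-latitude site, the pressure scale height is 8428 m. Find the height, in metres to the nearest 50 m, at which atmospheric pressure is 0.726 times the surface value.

z ≈ 2700 m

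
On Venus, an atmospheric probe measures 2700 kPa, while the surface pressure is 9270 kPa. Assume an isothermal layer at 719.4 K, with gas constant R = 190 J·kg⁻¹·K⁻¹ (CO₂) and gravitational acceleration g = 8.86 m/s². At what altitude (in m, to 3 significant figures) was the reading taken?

Scale height: H = RT/g = 190 × 719.4 / 8.86 = 15427 m.
Invert the barometric formula: z = H ln(P₀/P).
P₀/P = 9270/2700 = 3.4333; ln(3.4333) = 1.2335.
z = 15427 × 1.2335 = 19029 m.

z ≈ 19000 m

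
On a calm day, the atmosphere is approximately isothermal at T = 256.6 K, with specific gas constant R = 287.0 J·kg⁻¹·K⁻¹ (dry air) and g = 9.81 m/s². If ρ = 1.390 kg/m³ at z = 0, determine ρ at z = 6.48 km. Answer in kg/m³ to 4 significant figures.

Scale height: H = RT/g = 287.0 × 256.6 / 9.81 = 7507.1 m.
In an isothermal atmosphere, density decays like pressure: ρ = ρ₀ exp(−z/H).
z/H = 6480.0/7507.1 = 0.86318; exp(−0.86318) = 0.42182.
ρ = 1.390 × 0.42182 = 0.58633 kg/m³.

ρ ≈ 0.5863 kg/m³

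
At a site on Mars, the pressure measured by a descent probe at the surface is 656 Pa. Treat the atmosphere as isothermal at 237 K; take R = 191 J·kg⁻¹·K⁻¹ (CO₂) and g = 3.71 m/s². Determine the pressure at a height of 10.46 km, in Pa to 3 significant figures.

Scale height: H = RT/g = 191 × 237 / 3.71 = 12201 m.
Barometric formula: P = P₀ exp(−z/H).
z/H = 10460/12201 = 0.85731; exp(−0.85731) = 0.42430.
P = 656 × 0.42430 = 278.34 Pa.

P ≈ 278 Pa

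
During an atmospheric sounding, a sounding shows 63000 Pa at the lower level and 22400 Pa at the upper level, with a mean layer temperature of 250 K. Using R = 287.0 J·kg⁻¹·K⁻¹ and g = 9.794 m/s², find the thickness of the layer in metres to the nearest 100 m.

Hypsometric equation: Δz = (R T̄/g) ln(P₁/P₂).
R T̄/g = 287.0 × 250 / 9.794 = 7325.9 m.
ln(63000/22400) = ln(2.8125) = 1.0341.
Δz = 7325.9 × 1.0341 = 7575.7 m.

Δz ≈ 7600 m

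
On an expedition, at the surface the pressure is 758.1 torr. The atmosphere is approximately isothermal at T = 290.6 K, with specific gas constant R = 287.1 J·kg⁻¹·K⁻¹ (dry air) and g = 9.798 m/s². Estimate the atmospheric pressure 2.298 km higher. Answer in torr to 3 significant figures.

Scale height: H = RT/g = 287.1 × 290.6 / 9.798 = 8515.1 m.
Barometric formula: P = P₀ exp(−z/H).
z/H = 2298.0/8515.1 = 0.26987; exp(−0.26987) = 0.76348.
P = 758.1 × 0.76348 = 578.79 torr.

P ≈ 579 torr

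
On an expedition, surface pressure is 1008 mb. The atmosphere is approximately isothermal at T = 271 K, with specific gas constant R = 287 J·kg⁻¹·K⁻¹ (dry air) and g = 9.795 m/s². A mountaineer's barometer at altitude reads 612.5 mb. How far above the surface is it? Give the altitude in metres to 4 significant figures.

z ≈ 3956 m

Scale height: H = RT/g = 287 × 271 / 9.795 = 7940.5 m.
Invert the barometric formula: z = H ln(P₀/P).
P₀/P = 1008/612.5 = 1.6457; ln(1.6457) = 0.49817.
z = 7940.5 × 0.49817 = 3955.7 m.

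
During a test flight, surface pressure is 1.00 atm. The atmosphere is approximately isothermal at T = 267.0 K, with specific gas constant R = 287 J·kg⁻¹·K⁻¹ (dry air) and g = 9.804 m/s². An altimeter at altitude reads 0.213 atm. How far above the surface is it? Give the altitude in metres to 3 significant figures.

Scale height: H = RT/g = 287 × 267.0 / 9.804 = 7816.1 m.
Invert the barometric formula: z = H ln(P₀/P).
P₀/P = 1.00/0.213 = 4.6948; ln(4.6948) = 1.5465.
z = 7816.1 × 1.5465 = 12088 m.

z ≈ 12100 m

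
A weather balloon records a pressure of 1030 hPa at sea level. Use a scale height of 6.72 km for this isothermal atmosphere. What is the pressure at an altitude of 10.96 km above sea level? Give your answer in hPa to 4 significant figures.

P ≈ 201.6 hPa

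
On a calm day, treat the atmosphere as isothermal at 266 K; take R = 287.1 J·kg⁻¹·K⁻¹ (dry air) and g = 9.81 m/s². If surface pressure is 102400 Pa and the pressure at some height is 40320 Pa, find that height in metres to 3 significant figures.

Scale height: H = RT/g = 287.1 × 266 / 9.81 = 7784.8 m.
Invert the barometric formula: z = H ln(P₀/P).
P₀/P = 102400/40320 = 2.5397; ln(2.5397) = 0.93205.
z = 7784.8 × 0.93205 = 7255.8 m.

z ≈ 7260 m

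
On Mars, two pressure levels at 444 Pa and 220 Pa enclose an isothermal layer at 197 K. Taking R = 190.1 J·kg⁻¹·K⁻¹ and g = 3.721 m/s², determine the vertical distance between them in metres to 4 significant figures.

Δz ≈ 7067 m

Hypsometric equation: Δz = (R T̄/g) ln(P₁/P₂).
R T̄/g = 190.1 × 197 / 3.721 = 10064 m.
ln(444/220) = ln(2.0182) = 0.70221.
Δz = 10064 × 0.70221 = 7067.0 m.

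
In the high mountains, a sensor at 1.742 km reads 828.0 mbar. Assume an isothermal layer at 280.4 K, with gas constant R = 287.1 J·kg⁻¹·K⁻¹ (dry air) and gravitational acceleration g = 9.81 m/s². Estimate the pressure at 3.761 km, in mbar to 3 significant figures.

P ≈ 647 mbar

Scale height: H = RT/g = 287.1 × 280.4 / 9.81 = 8206.2 m.
Between two levels, P₂ = P₁ exp(−Δz/H) with Δz = z₂ − z₁.
Δz = 3761.0 − 1742.0 = 2019.0 m; Δz/H = 2019.0/8206.2 = 0.24603.
P₂ = 828.0 × exp(−0.24603) = 828.0 × 0.78190 = 647.41 mbar.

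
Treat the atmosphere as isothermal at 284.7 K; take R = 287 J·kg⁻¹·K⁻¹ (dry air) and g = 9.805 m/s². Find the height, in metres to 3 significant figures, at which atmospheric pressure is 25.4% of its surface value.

Scale height: H = RT/g = 287 × 284.7 / 9.805 = 8333.4 m.
Set P/P₀ = exp(−z/H) = 0.254, so z = −H ln(0.254).
−ln(0.254) = 1.3704; z = 8333.4 × 1.3704 = 11420 m.

z ≈ 11400 m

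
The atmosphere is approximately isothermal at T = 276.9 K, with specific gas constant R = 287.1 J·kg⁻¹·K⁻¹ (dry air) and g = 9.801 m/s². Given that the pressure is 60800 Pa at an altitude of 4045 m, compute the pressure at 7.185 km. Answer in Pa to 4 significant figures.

Scale height: H = RT/g = 287.1 × 276.9 / 9.801 = 8111.2 m.
Between two levels, P₂ = P₁ exp(−Δz/H) with Δz = z₂ − z₁.
Δz = 7185.0 − 4045.0 = 3140.0 m; Δz/H = 3140.0/8111.2 = 0.38712.
P₂ = 60800 × exp(−0.38712) = 60800 × 0.67901 = 41284 Pa.

P ≈ 41280 Pa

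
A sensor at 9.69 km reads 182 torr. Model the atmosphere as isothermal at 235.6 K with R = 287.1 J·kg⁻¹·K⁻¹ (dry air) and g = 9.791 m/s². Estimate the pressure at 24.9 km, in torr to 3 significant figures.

Scale height: H = RT/g = 287.1 × 235.6 / 9.791 = 6908.5 m.
Between two levels, P₂ = P₁ exp(−Δz/H) with Δz = z₂ − z₁.
Δz = 24900 − 9690.0 = 15210 m; Δz/H = 15210/6908.5 = 2.2016.
P₂ = 182 × exp(−2.2016) = 182 × 0.11063 = 20.135 torr.

P ≈ 20.1 torr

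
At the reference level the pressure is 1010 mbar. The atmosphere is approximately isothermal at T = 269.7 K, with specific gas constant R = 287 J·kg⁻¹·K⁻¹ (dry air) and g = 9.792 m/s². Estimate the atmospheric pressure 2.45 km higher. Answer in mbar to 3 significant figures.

Scale height: H = RT/g = 287 × 269.7 / 9.792 = 7904.8 m.
Barometric formula: P = P₀ exp(−z/H).
z/H = 2450.0/7904.8 = 0.30994; exp(−0.30994) = 0.73349.
P = 1010 × 0.73349 = 740.82 mbar.

P ≈ 741 mbar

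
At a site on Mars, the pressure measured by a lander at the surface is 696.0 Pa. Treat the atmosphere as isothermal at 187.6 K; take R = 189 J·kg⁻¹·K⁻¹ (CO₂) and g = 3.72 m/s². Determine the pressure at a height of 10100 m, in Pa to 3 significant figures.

Scale height: H = RT/g = 189 × 187.6 / 3.72 = 9531.3 m.
Barometric formula: P = P₀ exp(−z/H).
z/H = 10100/9531.3 = 1.0597; exp(−1.0597) = 0.34656.
P = 696.0 × 0.34656 = 241.21 Pa.

P ≈ 241 Pa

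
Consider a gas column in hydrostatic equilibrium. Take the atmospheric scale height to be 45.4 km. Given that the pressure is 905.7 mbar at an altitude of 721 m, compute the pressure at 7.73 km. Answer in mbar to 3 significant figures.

Between two levels, P₂ = P₁ exp(−Δz/H) with Δz = z₂ − z₁.
Δz = 7730.0 − 721.00 = 7009.0 m; Δz/H = 7009.0/45400 = 0.15438.
P₂ = 905.7 × exp(−0.15438) = 905.7 × 0.85695 = 776.14 mbar.

P ≈ 776 mbar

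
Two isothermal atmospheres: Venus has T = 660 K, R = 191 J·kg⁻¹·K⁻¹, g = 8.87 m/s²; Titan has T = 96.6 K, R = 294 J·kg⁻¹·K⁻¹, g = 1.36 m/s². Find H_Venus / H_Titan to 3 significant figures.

H = RT/g for each body.
H_Venus = 191 × 660 / 8.87 = 14212 m.
H_Titan = 294 × 96.6 / 1.36 = 20883 m.
H_Venus/H_Titan = 14212/20883 = 0.68055.

H_Venus/H_Titan ≈ 0.681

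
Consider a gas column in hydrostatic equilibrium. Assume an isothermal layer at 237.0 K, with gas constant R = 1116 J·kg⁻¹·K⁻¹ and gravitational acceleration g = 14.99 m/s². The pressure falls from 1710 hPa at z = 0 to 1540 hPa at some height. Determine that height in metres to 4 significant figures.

z ≈ 1848 m

Scale height: H = RT/g = 1116 × 237.0 / 14.99 = 17645 m.
Invert the barometric formula: z = H ln(P₀/P).
P₀/P = 1710/1540 = 1.1104; ln(1.1104) = 0.10472.
z = 17645 × 0.10472 = 1847.8 m.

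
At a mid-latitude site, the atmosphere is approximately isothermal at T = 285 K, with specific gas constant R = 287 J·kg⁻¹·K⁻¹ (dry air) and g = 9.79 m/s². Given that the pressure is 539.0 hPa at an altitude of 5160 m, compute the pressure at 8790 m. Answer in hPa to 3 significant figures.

P ≈ 349 hPa

Scale height: H = RT/g = 287 × 285 / 9.79 = 8355.0 m.
Between two levels, P₂ = P₁ exp(−Δz/H) with Δz = z₂ − z₁.
Δz = 8790.0 − 5160.0 = 3630.0 m; Δz/H = 3630.0/8355.0 = 0.43447.
P₂ = 539.0 × exp(−0.43447) = 539.0 × 0.64761 = 349.06 hPa.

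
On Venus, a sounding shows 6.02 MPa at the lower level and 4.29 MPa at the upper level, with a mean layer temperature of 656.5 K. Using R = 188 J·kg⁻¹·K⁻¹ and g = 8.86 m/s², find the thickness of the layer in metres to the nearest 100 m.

Hypsometric equation: Δz = (R T̄/g) ln(P₁/P₂).
R T̄/g = 188 × 656.5 / 8.86 = 13930 m.
ln(6.02/4.29) = ln(1.4033) = 0.33883.
Δz = 13930 × 0.33883 = 4719.9 m.

Δz ≈ 4700 m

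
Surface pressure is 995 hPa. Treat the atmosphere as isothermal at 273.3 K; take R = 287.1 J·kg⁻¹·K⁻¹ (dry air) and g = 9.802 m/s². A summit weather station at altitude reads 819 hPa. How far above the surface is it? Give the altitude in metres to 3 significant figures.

z ≈ 1560 m

Scale height: H = RT/g = 287.1 × 273.3 / 9.802 = 8004.9 m.
Invert the barometric formula: z = H ln(P₀/P).
P₀/P = 995/819 = 1.2149; ln(1.2149) = 0.19466.
z = 8004.9 × 0.19466 = 1558.2 m.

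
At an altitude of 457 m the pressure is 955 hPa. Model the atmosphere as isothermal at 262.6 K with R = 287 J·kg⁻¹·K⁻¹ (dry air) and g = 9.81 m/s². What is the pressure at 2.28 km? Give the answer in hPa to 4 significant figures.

P ≈ 753.3 hPa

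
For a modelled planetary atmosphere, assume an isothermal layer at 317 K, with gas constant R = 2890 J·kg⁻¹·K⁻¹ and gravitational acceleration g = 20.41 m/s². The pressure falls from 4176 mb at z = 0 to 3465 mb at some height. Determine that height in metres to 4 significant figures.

z ≈ 8378 m

Scale height: H = RT/g = 2890 × 317 / 20.41 = 44886 m.
Invert the barometric formula: z = H ln(P₀/P).
P₀/P = 4176/3465 = 1.2052; ln(1.2052) = 0.18665.
z = 44886 × 0.18665 = 8378.0 m.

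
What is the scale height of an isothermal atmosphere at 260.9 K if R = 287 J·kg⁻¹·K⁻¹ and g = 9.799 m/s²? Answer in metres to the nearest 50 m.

H ≈ 7650 m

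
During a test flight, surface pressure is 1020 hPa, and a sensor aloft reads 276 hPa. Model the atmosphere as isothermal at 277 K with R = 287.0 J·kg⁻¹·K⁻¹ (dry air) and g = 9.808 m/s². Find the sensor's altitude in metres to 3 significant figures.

z ≈ 10600 m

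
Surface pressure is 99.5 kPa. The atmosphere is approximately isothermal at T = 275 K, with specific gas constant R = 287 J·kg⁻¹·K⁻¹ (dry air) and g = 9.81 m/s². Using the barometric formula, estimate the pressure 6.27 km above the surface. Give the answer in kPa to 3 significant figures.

Scale height: H = RT/g = 287 × 275 / 9.81 = 8045.4 m.
Barometric formula: P = P₀ exp(−z/H).
z/H = 6270.0/8045.4 = 0.77933; exp(−0.77933) = 0.45871.
P = 99.5 × 0.45871 = 45.642 kPa.

P ≈ 45.6 kPa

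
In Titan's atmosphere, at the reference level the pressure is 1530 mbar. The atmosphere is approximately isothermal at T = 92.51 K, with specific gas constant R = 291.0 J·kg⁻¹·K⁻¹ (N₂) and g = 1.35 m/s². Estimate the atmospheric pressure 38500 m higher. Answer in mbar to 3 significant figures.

P ≈ 222 mbar

Scale height: H = RT/g = 291.0 × 92.51 / 1.35 = 19941 m.
Barometric formula: P = P₀ exp(−z/H).
z/H = 38500/19941 = 1.9307; exp(−1.9307) = 0.14505.
P = 1530 × 0.14505 = 221.93 mbar.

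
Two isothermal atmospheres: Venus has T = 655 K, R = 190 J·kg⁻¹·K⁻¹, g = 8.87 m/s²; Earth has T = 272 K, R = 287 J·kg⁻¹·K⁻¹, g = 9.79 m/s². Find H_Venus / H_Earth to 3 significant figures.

H_Venus/H_Earth ≈ 1.76

H = RT/g for each body.
H_Venus = 190 × 655 / 8.87 = 14030 m.
H_Earth = 287 × 272 / 9.79 = 7973.9 m.
H_Venus/H_Earth = 14030/7973.9 = 1.7595.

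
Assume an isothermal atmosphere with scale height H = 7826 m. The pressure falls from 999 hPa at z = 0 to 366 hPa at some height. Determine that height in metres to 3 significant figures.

z ≈ 7860 m

Invert the barometric formula: z = H ln(P₀/P).
P₀/P = 999/366 = 2.7295; ln(2.7295) = 1.0041.
z = 7826.0 × 1.0041 = 7858.1 m.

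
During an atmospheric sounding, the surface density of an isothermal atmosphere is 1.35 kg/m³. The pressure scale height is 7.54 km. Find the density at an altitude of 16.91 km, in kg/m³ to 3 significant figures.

In an isothermal atmosphere, density decays like pressure: ρ = ρ₀ exp(−z/H).
z/H = 16910/7540.0 = 2.2427; exp(−2.2427) = 0.10617.
ρ = 1.35 × 0.10617 = 0.14333 kg/m³.

ρ ≈ 0.143 kg/m³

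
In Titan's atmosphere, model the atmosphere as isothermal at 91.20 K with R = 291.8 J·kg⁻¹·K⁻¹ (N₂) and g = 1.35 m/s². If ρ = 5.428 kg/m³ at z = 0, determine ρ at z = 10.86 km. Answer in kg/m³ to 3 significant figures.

Scale height: H = RT/g = 291.8 × 91.20 / 1.35 = 19713 m.
In an isothermal atmosphere, density decays like pressure: ρ = ρ₀ exp(−z/H).
z/H = 10860/19713 = 0.55091; exp(−0.55091) = 0.57643.
ρ = 5.428 × 0.57643 = 3.1289 kg/m³.

ρ ≈ 3.13 kg/m³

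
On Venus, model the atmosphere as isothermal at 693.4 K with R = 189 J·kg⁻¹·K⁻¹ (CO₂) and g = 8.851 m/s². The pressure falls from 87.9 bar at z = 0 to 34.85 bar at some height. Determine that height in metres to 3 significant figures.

z ≈ 13700 m

Scale height: H = RT/g = 189 × 693.4 / 8.851 = 14807 m.
Invert the barometric formula: z = H ln(P₀/P).
P₀/P = 87.9/34.85 = 2.5222; ln(2.5222) = 0.92513.
z = 14807 × 0.92513 = 13698 m.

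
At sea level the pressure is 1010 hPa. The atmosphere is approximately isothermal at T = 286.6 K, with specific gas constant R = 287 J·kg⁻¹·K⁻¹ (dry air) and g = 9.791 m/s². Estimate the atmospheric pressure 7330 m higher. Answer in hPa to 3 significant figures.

Scale height: H = RT/g = 287 × 286.6 / 9.791 = 8401.0 m.
Barometric formula: P = P₀ exp(−z/H).
z/H = 7330.0/8401.0 = 0.87252; exp(−0.87252) = 0.41790.
P = 1010 × 0.41790 = 422.08 hPa.

P ≈ 422 hPa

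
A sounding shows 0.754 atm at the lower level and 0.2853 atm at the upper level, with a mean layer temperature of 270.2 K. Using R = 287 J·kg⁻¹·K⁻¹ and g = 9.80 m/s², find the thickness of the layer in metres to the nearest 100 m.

Δz ≈ 7700 m

Hypsometric equation: Δz = (R T̄/g) ln(P₁/P₂).
R T̄/g = 287 × 270.2 / 9.80 = 7913.0 m.
ln(0.754/0.2853) = ln(2.6428) = 0.97184.
Δz = 7913.0 × 0.97184 = 7690.2 m.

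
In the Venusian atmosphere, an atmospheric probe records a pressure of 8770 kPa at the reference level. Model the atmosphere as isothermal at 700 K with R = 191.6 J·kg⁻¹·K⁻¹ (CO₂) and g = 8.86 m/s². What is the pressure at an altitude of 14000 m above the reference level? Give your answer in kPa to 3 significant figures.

P ≈ 3480 kPa

Scale height: H = RT/g = 191.6 × 700 / 8.86 = 15138 m.
Barometric formula: P = P₀ exp(−z/H).
z/H = 14000/15138 = 0.92482; exp(−0.92482) = 0.39660.
P = 8770 × 0.39660 = 3478.2 kPa.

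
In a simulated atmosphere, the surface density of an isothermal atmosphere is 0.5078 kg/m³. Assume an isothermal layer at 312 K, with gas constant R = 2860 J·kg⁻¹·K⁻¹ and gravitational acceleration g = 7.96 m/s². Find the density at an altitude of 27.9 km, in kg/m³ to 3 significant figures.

ρ ≈ 0.396 kg/m³

Scale height: H = RT/g = 2860 × 312 / 7.96 = 112100 m.
In an isothermal atmosphere, density decays like pressure: ρ = ρ₀ exp(−z/H).
z/H = 27900/112100 = 0.24888; exp(−0.24888) = 0.77967.
ρ = 0.5078 × 0.77967 = 0.39592 kg/m³.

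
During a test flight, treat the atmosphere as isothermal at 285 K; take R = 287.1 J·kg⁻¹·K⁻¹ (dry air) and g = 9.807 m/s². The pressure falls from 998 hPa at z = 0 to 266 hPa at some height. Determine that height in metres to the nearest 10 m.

z ≈ 11030 m

Scale height: H = RT/g = 287.1 × 285 / 9.807 = 8343.4 m.
Invert the barometric formula: z = H ln(P₀/P).
P₀/P = 998/266 = 3.7519; ln(3.7519) = 1.3223.
z = 8343.4 × 1.3223 = 11032 m.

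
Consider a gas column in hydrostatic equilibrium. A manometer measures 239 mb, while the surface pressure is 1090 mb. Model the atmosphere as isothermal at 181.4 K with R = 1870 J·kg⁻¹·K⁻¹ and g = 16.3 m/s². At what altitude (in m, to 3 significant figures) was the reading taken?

Scale height: H = RT/g = 1870 × 181.4 / 16.3 = 20811 m.
Invert the barometric formula: z = H ln(P₀/P).
P₀/P = 1090/239 = 4.5607; ln(4.5607) = 1.5175.
z = 20811 × 1.5175 = 31581 m.

z ≈ 31600 m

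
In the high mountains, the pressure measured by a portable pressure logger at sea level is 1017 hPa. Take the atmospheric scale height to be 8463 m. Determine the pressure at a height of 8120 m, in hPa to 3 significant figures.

P ≈ 390 hPa

Barometric formula: P = P₀ exp(−z/H).
z/H = 8120.0/8463.0 = 0.95947; exp(−0.95947) = 0.38310.
P = 1017 × 0.38310 = 389.61 hPa.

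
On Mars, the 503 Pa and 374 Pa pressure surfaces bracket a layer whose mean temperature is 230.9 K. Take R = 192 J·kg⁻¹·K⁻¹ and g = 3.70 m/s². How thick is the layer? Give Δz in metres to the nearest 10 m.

Hypsometric equation: Δz = (R T̄/g) ln(P₁/P₂).
R T̄/g = 192 × 230.9 / 3.70 = 11982 m.
ln(503/374) = ln(1.3449) = 0.29632.
Δz = 11982 × 0.29632 = 3550.5 m.

Δz ≈ 3550 m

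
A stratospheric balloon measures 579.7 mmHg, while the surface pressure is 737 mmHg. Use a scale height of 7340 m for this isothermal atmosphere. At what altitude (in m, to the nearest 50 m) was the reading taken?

z ≈ 1750 m

Invert the barometric formula: z = H ln(P₀/P).
P₀/P = 737/579.7 = 1.2713; ln(1.2713) = 0.24004.
z = 7340.0 × 0.24004 = 1761.9 m.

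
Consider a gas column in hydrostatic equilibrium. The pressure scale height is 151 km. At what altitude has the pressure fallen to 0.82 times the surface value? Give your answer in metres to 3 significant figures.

z ≈ 30000 m

Set P/P₀ = exp(−z/H) = 0.82, so z = −H ln(0.82).
−ln(0.82) = 0.19845; z = 151000 × 0.19845 = 29966 m.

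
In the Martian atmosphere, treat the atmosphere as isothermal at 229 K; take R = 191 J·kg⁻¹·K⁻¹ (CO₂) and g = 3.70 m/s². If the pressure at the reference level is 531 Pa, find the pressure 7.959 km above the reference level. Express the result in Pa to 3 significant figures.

P ≈ 271 Pa

Scale height: H = RT/g = 191 × 229 / 3.70 = 11821 m.
Barometric formula: P = P₀ exp(−z/H).
z/H = 7959.0/11821 = 0.67329; exp(−0.67329) = 0.51003.
P = 531 × 0.51003 = 270.83 Pa.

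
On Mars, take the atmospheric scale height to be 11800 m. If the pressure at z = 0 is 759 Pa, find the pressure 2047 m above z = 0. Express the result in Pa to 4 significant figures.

Barometric formula: P = P₀ exp(−z/H).
z/H = 2047.0/11800 = 0.17347; exp(−0.17347) = 0.84074.
P = 759 × 0.84074 = 638.12 Pa.

P ≈ 638.1 Pa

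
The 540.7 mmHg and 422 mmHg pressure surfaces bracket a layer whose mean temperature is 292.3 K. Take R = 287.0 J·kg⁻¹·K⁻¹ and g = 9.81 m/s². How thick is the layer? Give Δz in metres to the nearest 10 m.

Hypsometric equation: Δz = (R T̄/g) ln(P₁/P₂).
R T̄/g = 287.0 × 292.3 / 9.81 = 8551.5 m.
ln(540.7/422) = ln(1.2813) = 0.24788.
Δz = 8551.5 × 0.24788 = 2119.7 m.

Δz ≈ 2120 m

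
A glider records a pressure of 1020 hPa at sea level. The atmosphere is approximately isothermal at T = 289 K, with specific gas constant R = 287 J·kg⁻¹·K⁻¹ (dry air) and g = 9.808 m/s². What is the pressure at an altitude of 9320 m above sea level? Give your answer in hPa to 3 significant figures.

Scale height: H = RT/g = 287 × 289 / 9.808 = 8456.7 m.
Barometric formula: P = P₀ exp(−z/H).
z/H = 9320.0/8456.7 = 1.1021; exp(−1.1021) = 0.33217.
P = 1020 × 0.33217 = 338.81 hPa.

P ≈ 339 hPa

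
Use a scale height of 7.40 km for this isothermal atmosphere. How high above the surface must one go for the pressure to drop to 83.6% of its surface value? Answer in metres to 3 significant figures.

Set P/P₀ = exp(−z/H) = 0.836, so z = −H ln(0.836).
−ln(0.836) = 0.17913; z = 7400.0 × 0.17913 = 1325.6 m.

z ≈ 1330 m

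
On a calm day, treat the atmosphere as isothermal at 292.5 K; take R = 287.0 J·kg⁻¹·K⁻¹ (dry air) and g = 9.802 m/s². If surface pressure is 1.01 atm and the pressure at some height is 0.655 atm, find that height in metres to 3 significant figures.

z ≈ 3710 m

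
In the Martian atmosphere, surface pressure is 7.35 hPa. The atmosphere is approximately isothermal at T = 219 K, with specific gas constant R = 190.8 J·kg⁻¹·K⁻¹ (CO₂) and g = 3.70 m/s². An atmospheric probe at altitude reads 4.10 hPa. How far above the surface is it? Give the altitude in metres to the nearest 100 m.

z ≈ 6600 m

Scale height: H = RT/g = 190.8 × 219 / 3.70 = 11293 m.
Invert the barometric formula: z = H ln(P₀/P).
P₀/P = 7.35/4.10 = 1.7927; ln(1.7927) = 0.58372.
z = 11293 × 0.58372 = 6591.9 m.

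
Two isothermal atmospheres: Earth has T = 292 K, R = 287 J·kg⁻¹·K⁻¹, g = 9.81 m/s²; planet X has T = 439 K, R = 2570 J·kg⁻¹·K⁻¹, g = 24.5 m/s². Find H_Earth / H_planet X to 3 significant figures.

H = RT/g for each body.
H_Earth = 287 × 292 / 9.81 = 8542.7 m.
H_planet X = 2570 × 439 / 24.5 = 46050 m.
H_Earth/H_planet X = 8542.7/46050 = 0.18551.

H_Earth/H_planet X ≈ 0.186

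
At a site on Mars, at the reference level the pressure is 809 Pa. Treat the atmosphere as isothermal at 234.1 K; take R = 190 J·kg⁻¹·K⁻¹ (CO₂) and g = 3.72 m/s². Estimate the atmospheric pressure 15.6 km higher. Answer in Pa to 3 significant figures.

Scale height: H = RT/g = 190 × 234.1 / 3.72 = 11957 m.
Barometric formula: P = P₀ exp(−z/H).
z/H = 15600/11957 = 1.3047; exp(−1.3047) = 0.27125.
P = 809 × 0.27125 = 219.44 Pa.

P ≈ 219 Pa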